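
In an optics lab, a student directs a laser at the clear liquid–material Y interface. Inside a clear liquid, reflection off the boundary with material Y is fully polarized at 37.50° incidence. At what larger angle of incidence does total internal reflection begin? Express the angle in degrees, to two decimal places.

θ_c ≈ 50.11°

tan θ_B = n₂/n₁ = tan 37.50° = 0.7673.
Total internal reflection: sin θ_c = n₂/n₁ = 0.7673.
θ_c = arcsin(0.7673) = 50.11°.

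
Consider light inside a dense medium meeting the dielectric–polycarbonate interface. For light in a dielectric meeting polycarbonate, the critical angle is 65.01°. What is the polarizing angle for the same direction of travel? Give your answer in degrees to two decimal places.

θ_B ≈ 42.19°

sin θ_c = n₂/n₁, so n₂/n₁ = sin 65.01° = 0.9064.
Brewster: tan θ_B = n₂/n₁ = 0.9064.
θ_B = arctan(0.9064) = 42.19°.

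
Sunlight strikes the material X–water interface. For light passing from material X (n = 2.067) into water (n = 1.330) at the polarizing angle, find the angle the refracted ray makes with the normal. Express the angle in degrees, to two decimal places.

θ_t ≈ 57.24°

First find Brewster's angle: tan θ_B = 1.330/2.067 = 0.6434, giving θ_B = 32.76°.
The refracted ray is perpendicular to the reflected ray, so θ_t = 90° − θ_B = 57.24°.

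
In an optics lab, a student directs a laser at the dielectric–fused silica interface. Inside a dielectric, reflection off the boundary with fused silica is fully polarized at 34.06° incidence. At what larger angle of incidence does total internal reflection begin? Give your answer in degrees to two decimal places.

θ_c ≈ 42.53°

From Brewster, n₂/n₁ = tan θ_B = tan 34.06° = 0.6760.
Then sin θ_c = n₂/n₁ = 0.6760, so θ_c = arcsin 0.6760 = 42.53°.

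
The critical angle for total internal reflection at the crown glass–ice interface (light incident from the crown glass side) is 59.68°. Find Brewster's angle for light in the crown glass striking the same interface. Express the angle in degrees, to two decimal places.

At the critical angle sin θ_c = n₂/n₁, giving n₂/n₁ = sin 59.68° = 0.8632.
Then tan θ_B = n₂/n₁ = 0.8632, so θ_B = arctan 0.8632 = 40.80°.

θ_B ≈ 40.80°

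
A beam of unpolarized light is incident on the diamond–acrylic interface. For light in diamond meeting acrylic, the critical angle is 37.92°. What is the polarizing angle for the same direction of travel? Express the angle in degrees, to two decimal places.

θ_B ≈ 31.57°

At the critical angle sin θ_c = n₂/n₁, giving n₂/n₁ = sin 37.92° = 0.6146.
Then tan θ_B = n₂/n₁ = 0.6146, so θ_B = arctan 0.6146 = 31.57°.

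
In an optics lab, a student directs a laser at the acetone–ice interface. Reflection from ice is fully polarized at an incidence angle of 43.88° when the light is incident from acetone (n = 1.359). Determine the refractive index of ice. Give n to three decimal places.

n ≈ 1.307

Full polarization of the reflected beam means tan θ_B = n₂/n₁, where n₁ is the incident medium (acetone).
n₂ = n₁ tan θ_B = 1.359 × tan 43.88° = 1.307.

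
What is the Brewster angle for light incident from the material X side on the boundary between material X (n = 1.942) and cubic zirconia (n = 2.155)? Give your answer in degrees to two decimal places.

θ_B ≈ 47.98°

tan θ_B = n₂/n₁ = 2.155/1.942 = 1.1097.
So θ_B = arctan 1.1097 = 47.98°.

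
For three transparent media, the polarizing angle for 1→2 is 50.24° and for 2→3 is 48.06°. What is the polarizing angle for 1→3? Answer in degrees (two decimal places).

θ_B ≈ 53.22°

n₂/n₁ = tan 50.24° = 1.2019 and n₃/n₂ = tan 48.06° = 1.1130.
So n₃/n₁ = (n₂/n₁)(n₃/n₂) = 1.2019 × 1.1130 = 1.3377.
θ_B(1→3) = arctan(1.3377) = 53.22°.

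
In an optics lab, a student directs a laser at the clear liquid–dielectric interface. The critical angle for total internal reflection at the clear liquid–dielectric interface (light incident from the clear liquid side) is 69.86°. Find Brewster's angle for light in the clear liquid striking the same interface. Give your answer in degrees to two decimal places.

θ_B ≈ 43.19°

At the critical angle sin θ_c = n₂/n₁, giving n₂/n₁ = sin 69.86° = 0.9389.
Then tan θ_B = n₂/n₁ = 0.9389, so θ_B = arctan 0.9389 = 43.19°.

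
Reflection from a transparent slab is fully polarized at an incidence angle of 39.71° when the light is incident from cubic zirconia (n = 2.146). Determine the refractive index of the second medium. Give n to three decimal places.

n ≈ 1.782

Full polarization of the reflected beam means tan θ_B = n₂/n₁, where n₁ is the incident medium (cubic zirconia).
n₂ = n₁ tan θ_B = 2.146 × tan 39.71° = 1.782.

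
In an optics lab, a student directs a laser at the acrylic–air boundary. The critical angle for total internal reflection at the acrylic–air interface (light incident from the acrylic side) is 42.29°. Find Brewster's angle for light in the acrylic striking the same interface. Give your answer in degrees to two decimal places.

θ_B ≈ 33.94°

n₂/n₁ = sin θ_c = sin 42.29° = 0.6729.
tan θ_B equals the same ratio, so θ_B = arctan(0.6729) = 33.94°.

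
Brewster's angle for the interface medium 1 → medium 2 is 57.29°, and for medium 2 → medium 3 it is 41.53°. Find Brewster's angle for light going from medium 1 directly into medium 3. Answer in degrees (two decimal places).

θ_B ≈ 54.05°

Each Brewster angle gives a ratio: n₂/n₁ = tan 57.29° = 1.5571, n₃/n₂ = tan 41.53° = 0.8857.
So n₃/n₁ = (n₂/n₁)(n₃/n₂) = 1.5571 × 0.8857 = 1.3790.
θ_B(1→3) = arctan(1.3790) = 54.05°.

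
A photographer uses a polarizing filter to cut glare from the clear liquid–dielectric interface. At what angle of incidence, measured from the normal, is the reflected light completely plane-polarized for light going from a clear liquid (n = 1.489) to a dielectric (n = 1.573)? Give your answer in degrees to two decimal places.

Here n₂/n₁ = 1.573/1.489 = 1.0564, and Brewster's law gives tan θ_B = n₂/n₁.
θ_B = arctan(1.0564) = 46.57°.

θ_B ≈ 46.57°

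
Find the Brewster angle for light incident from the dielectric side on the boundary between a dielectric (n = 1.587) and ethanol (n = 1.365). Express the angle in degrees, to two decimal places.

At Brewster's angle the reflected and refracted rays are perpendicular, which with Snell's law gives tan θ_B = n₂/n₁.
Here n₂/n₁ = 1.365/1.587 = 0.8601, and Brewster's law gives tan θ_B = n₂/n₁.
θ_B = arctan(0.8601) = 40.70°.

θ_B ≈ 40.70°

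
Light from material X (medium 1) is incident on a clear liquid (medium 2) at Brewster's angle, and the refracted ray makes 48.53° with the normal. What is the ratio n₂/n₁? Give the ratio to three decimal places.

n₂/n₁ ≈ 0.884

At Brewster incidence θ_B = 90° − θ_t = 90° − 48.53° = 41.47°.
tan θ_B = n₂/n₁, so n₂/n₁ = tan 41.47° = 0.884.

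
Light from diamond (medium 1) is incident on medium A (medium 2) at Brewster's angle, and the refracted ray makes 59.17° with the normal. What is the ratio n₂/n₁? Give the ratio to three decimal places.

θ_B + θ_t = 90°, so θ_B = 90° − 59.17° = 30.83°.
tan θ_B = n₂/n₁, so n₂/n₁ = tan 30.83° = 0.597.

n₂/n₁ ≈ 0.597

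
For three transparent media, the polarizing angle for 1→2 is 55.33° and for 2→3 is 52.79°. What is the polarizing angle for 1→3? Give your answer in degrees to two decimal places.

θ_B ≈ 62.29°

n₂/n₁ = tan 55.33° = 1.4458 and n₃/n₂ = tan 52.79° = 1.3170.
n₃/n₁ = 1.9041. Then tan θ_B(1→3) = n₃/n₁, so θ_B(1→3) = arctan(1.9041) = 62.29°.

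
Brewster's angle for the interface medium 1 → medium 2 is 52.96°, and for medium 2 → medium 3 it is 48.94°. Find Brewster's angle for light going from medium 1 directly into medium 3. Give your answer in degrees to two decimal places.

Each Brewster angle gives a ratio: n₂/n₁ = tan 52.96° = 1.3251, n₃/n₂ = tan 48.94° = 1.1479.
Multiplying, n₃/n₁ = 1.3251 × 1.1479 = 1.5212, and θ_B(1→3) = arctan 1.5212 = 56.68°.

θ_B ≈ 56.68°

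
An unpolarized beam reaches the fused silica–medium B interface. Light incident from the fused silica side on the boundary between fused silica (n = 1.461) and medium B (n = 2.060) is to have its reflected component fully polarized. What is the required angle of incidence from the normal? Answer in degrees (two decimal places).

θ_B ≈ 54.65°

At Brewster's angle the reflected and refracted rays are perpendicular, which with Snell's law gives tan θ_B = n₂/n₁.
Brewster's condition: tan θ_B = n₂/n₁ = 2.060/1.461 = 1.4100. Taking the arctangent, θ_B = 54.65°.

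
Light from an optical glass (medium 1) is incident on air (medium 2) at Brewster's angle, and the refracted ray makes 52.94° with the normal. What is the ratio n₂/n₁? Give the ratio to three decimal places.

n₂/n₁ ≈ 0.755

θ_B + θ_t = 90°, so θ_B = 90° − 52.94° = 37.06°.
tan θ_B = n₂/n₁, so n₂/n₁ = tan 37.06° = 0.755.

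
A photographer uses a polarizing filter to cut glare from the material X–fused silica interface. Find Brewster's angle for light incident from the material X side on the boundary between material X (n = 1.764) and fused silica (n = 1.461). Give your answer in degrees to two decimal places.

θ_B ≈ 39.63°

At Brewster's angle the reflected and refracted rays are perpendicular, which with Snell's law gives tan θ_B = n₂/n₁.
tan θ_B = n₂/n₁ = 1.461/1.764 = 0.8282.
So θ_B = arctan 0.8282 = 39.63°.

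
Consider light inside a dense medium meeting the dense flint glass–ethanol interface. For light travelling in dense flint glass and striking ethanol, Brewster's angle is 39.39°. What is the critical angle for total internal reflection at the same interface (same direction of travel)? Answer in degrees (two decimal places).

n₂/n₁ = tan 39.39° = 0.8211; the critical angle satisfies sin θ_c = n₂/n₁.
θ_c = arcsin(0.8211) = 55.20°.

θ_c ≈ 55.20°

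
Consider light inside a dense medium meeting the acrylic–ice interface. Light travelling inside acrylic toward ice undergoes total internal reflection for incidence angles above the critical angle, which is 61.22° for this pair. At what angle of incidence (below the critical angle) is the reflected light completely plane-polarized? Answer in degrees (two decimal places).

At the critical angle sin θ_c = n₂/n₁, giving n₂/n₁ = sin 61.22° = 0.8765.
Then tan θ_B = n₂/n₁ = 0.8765, so θ_B = arctan 0.8765 = 41.23°.

θ_B ≈ 41.23°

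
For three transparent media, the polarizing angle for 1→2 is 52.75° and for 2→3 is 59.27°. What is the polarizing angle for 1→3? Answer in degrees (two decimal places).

θ_B ≈ 65.68°

Each Brewster angle gives a ratio: n₂/n₁ = tan 52.75° = 1.3151, n₃/n₂ = tan 59.27° = 1.6822.
So n₃/n₁ = (n₂/n₁)(n₃/n₂) = 1.3151 × 1.6822 = 2.2122.
θ_B(1→3) = arctan(2.2122) = 65.68°.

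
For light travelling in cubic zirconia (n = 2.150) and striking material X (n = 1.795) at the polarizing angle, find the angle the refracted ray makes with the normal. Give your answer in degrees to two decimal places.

θ_B = arctan(n₂/n₁) = arctan(1.795/2.150) = 39.86°.
Since θ_B + θ_t = 90° at Brewster incidence, θ_t = 90° − 39.86° = 50.14°.

θ_t ≈ 50.14°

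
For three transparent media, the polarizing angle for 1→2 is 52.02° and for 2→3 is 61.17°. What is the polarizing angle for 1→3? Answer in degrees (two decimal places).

θ_B ≈ 66.74°

tan θ_B(1→2) = n₂/n₁ = tan 52.02° = 1.2809.
tan θ_B(2→3) = n₃/n₂ = tan 61.17° = 1.8167.
Multiplying, n₃/n₁ = 1.2809 × 1.8167 = 2.3270, and θ_B(1→3) = arctan 2.3270 = 66.74°.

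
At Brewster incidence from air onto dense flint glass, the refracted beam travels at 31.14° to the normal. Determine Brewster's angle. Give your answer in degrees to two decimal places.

Brewster's condition makes the reflected and refracted beams perpendicular: θ_B + θ_t = 90°.
So θ_B = 90° − θ_t = 90° − 31.14° = 58.86°.

θ_B ≈ 58.86°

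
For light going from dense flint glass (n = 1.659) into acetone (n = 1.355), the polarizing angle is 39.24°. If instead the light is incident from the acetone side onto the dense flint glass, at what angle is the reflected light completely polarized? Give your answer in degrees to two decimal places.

θ_B' ≈ 50.76°

tan θ_B' = n₁/n₂ = 1/tan θ_B, so θ_B' = 90° − θ_B.
θ_B' = 90° − 39.24° = 50.76°.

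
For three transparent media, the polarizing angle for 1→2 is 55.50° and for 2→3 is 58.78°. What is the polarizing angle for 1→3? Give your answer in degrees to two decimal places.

tan θ_B(1→2) = n₂/n₁ = tan 55.50° = 1.4550.
tan θ_B(2→3) = n₃/n₂ = tan 58.78° = 1.6499.
n₃/n₁ = 2.4006. Then tan θ_B(1→3) = n₃/n₁, so θ_B(1→3) = arctan(2.4006) = 67.39°.

θ_B ≈ 67.39°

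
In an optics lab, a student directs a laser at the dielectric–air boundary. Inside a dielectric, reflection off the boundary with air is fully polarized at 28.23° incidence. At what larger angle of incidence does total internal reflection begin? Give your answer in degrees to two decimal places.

n₂/n₁ = tan 28.23° = 0.5369; the critical angle satisfies sin θ_c = n₂/n₁.
θ_c = arcsin(0.5369) = 32.47°.

θ_c ≈ 32.47°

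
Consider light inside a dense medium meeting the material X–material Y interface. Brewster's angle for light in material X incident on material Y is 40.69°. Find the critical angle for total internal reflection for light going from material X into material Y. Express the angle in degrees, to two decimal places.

θ_c ≈ 59.30°

tan θ_B = n₂/n₁ = tan 40.69° = 0.8598.
Total internal reflection: sin θ_c = n₂/n₁ = 0.8598.
θ_c = arcsin(0.8598) = 59.30°.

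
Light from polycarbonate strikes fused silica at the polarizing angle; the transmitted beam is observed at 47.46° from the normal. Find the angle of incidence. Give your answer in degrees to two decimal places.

Brewster's condition makes the reflected and refracted beams perpendicular: θ_B + θ_t = 90°.
So θ_B = 90° − θ_t = 90° − 47.46° = 42.54°.

θ_B ≈ 42.54°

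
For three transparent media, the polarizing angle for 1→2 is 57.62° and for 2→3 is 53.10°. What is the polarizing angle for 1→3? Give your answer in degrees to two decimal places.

n₂/n₁ = tan 57.62° = 1.5770 and n₃/n₂ = tan 53.10° = 1.3319.
n₃/n₁ = 2.1003. Then tan θ_B(1→3) = n₃/n₁, so θ_B(1→3) = arctan(2.1003) = 64.54°.

θ_B ≈ 64.54°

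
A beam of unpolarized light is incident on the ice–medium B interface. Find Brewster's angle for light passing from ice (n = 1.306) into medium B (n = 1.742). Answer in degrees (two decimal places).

θ_B ≈ 53.14°

The reflected p-component vanishes when tan θ_B = n₂/n₁.
Here n₂/n₁ = 1.742/1.306 = 1.3338, and Brewster's law gives tan θ_B = n₂/n₁. Taking the arctangent, θ_B = 53.14°.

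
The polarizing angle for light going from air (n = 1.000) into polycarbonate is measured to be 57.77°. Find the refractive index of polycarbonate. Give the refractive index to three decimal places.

n ≈ 1.586

At the polarizing angle, tan θ_B = n₂/n₁ with n₁ on the incident side (air) and n₂ on the transmitted side (polycarbonate).
n₂ = n₁ tan θ_B = 1.000 × tan 57.77° = 1.586.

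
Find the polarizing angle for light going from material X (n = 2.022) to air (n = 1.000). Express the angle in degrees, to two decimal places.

tan θ_B = n₂/n₁ = 1.000/2.022 = 0.4946.
So θ_B = arctan 0.4946 = 26.32°.

θ_B ≈ 26.32°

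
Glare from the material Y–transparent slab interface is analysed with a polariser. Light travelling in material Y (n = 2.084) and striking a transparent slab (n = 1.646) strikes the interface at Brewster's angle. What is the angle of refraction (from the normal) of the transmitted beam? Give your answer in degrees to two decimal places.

tan θ_B = n₂/n₁ = 1.646/2.084 = 0.7898, so θ_B = 38.30°.
Since θ_B + θ_t = 90° at Brewster incidence, θ_t = 90° − 38.30° = 51.70°.

θ_t ≈ 51.70°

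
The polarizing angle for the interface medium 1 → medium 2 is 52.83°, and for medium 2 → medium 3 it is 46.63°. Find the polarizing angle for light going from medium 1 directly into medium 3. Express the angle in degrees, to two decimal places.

Each Brewster angle gives a ratio: n₂/n₁ = tan 52.83° = 1.3189, n₃/n₂ = tan 46.63° = 1.0586.
So n₃/n₁ = (n₂/n₁)(n₃/n₂) = 1.3189 × 1.0586 = 1.3961.
θ_B(1→3) = arctan(1.3961) = 54.39°.

θ_B ≈ 54.39°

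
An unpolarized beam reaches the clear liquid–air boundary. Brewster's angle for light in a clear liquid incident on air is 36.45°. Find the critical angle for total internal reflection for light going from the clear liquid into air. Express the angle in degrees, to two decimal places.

θ_c ≈ 47.61°

tan θ_B = n₂/n₁ = tan 36.45° = 0.7386.
Total internal reflection: sin θ_c = n₂/n₁ = 0.7386.
θ_c = arcsin(0.7386) = 47.61°.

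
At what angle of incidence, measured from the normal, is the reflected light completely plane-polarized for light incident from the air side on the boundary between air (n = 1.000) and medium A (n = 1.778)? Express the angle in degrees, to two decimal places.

Here n₂/n₁ = 1.778/1.000 = 1.7780, and Brewster's law gives tan θ_B = n₂/n₁.
θ_B = arctan(1.7780) = 60.65°.

θ_B ≈ 60.65°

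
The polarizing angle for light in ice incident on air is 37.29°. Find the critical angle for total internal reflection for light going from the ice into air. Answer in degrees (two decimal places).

tan θ_B = n₂/n₁ = tan 37.29° = 0.7615.
Total internal reflection: sin θ_c = n₂/n₁ = 0.7615.
θ_c = arcsin(0.7615) = 49.60°.

θ_c ≈ 49.60°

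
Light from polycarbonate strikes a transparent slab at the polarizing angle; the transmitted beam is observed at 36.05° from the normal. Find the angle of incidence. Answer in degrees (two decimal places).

θ_B ≈ 53.95°

Brewster's condition makes the reflected and refracted beams perpendicular: θ_B + θ_t = 90°.
So θ_B = 90° − θ_t = 90° − 36.05° = 53.95°.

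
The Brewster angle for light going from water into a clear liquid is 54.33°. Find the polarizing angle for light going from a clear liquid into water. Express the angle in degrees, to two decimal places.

θ_B' ≈ 35.67°

tan θ_B' = n₁/n₂ = 1/tan θ_B, so θ_B' = 90° − θ_B.
θ_B' = 90° − 54.33° = 35.67°.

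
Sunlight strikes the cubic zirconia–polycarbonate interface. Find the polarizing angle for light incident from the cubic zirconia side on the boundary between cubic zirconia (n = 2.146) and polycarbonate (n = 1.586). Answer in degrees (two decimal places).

θ_B ≈ 36.47°

tan θ_B = n₂/n₁ = 1.586/2.146 = 0.7390.
So θ_B = arctan 0.7390 = 36.47°.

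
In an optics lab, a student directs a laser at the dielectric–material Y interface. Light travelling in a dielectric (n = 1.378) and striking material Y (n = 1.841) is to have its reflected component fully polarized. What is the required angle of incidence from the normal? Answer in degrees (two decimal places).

θ_B ≈ 53.18°

Here n₂/n₁ = 1.841/1.378 = 1.3360, and Brewster's law gives tan θ_B = n₂/n₁. Taking the arctangent, θ_B = 53.18°.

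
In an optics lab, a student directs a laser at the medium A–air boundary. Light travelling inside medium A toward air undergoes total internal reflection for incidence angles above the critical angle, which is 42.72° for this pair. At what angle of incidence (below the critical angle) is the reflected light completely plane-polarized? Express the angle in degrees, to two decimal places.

At the critical angle sin θ_c = n₂/n₁, giving n₂/n₁ = sin 42.72° = 0.6784.
Then tan θ_B = n₂/n₁ = 0.6784, so θ_B = arctan 0.6784 = 34.15°.

θ_B ≈ 34.15°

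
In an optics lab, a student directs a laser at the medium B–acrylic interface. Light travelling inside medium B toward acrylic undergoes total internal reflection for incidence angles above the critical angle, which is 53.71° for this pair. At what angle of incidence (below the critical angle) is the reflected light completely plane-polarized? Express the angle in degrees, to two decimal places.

At the critical angle sin θ_c = n₂/n₁, giving n₂/n₁ = sin 53.71° = 0.8060.
Then tan θ_B = n₂/n₁ = 0.8060, so θ_B = arctan 0.8060 = 38.87°.

θ_B ≈ 38.87°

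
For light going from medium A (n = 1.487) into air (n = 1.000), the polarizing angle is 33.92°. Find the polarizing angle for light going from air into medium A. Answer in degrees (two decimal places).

θ_B' ≈ 56.08°

The two Brewster angles are complementary: θ_B' = 90° − θ_B = 90° − 33.92° = 56.08°.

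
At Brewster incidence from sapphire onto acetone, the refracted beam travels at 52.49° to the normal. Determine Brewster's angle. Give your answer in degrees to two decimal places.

θ_B ≈ 37.51°

Since the reflected and refracted rays are at right angles at the polarizing angle, θ_B + θ_t = 90°.
θ_B = 90° − 52.49° = 37.51°.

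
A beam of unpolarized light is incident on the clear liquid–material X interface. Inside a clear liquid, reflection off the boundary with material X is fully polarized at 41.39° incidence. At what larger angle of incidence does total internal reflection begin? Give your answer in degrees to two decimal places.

θ_c ≈ 61.80°

From Brewster, n₂/n₁ = tan θ_B = tan 41.39° = 0.8813.
Then sin θ_c = n₂/n₁ = 0.8813, so θ_c = arcsin 0.8813 = 61.80°.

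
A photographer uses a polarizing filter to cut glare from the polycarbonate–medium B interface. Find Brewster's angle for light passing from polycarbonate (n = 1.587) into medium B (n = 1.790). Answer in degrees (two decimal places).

The reflected p-component vanishes when tan θ_B = n₂/n₁.
tan θ_B = n₂/n₁ = 1.790/1.587 = 1.1279. Taking the arctangent, θ_B = 48.44°.

θ_B ≈ 48.44°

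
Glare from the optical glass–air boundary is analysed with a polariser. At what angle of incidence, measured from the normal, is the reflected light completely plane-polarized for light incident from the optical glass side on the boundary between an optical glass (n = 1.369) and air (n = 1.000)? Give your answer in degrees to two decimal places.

tan θ_B = n₂/n₁ = 1.000/1.369 = 0.7305. Taking the arctangent, θ_B = 36.15°.

θ_B ≈ 36.15°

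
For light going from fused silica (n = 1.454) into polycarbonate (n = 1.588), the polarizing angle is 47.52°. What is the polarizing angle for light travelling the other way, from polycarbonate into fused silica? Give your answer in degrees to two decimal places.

tan θ_B' = n₁/n₂ = 1/tan θ_B, so θ_B' = 90° − θ_B.
θ_B' = 90° − 47.52° = 42.48°.

θ_B' ≈ 42.48°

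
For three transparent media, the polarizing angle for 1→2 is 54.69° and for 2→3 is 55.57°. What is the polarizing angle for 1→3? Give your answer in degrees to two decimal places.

θ_B ≈ 64.10°

tan θ_B(1→2) = n₂/n₁ = tan 54.69° = 1.4118.
tan θ_B(2→3) = n₃/n₂ = tan 55.57° = 1.4588.
Multiplying, n₃/n₁ = 1.4118 × 1.4588 = 2.0596, and θ_B(1→3) = arctan 2.0596 = 64.10°.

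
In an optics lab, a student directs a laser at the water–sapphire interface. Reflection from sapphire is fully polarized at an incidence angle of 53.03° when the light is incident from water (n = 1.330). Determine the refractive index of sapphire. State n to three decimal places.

Brewster's law: tan θ_B = n₂/n₁ (light incident in water, refracted into sapphire).
n₂ = n₁ tan θ_B = 1.330 × tan 53.03° = 1.767.

n ≈ 1.767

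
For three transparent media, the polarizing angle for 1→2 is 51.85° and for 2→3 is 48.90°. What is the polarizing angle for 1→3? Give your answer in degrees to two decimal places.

Each Brewster angle gives a ratio: n₂/n₁ = tan 51.85° = 1.2731, n₃/n₂ = tan 48.90° = 1.1463.
So n₃/n₁ = (n₂/n₁)(n₃/n₂) = 1.2731 × 1.1463 = 1.4593.
θ_B(1→3) = arctan(1.4593) = 55.58°.

θ_B ≈ 55.58°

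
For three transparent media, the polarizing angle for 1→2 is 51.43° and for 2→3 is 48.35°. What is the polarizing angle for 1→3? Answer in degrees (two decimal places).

tan θ_B(1→2) = n₂/n₁ = tan 51.43° = 1.2540.
tan θ_B(2→3) = n₃/n₂ = tan 48.35° = 1.1243.
Multiplying, n₃/n₁ = 1.2540 × 1.1243 = 1.4100, and θ_B(1→3) = arctan 1.4100 = 54.65°.

θ_B ≈ 54.65°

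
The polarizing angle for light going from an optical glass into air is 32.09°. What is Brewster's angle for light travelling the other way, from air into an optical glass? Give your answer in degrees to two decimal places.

The two Brewster angles are complementary: θ_B' = 90° − θ_B = 90° − 32.09° = 57.91°.

θ_B' ≈ 57.91°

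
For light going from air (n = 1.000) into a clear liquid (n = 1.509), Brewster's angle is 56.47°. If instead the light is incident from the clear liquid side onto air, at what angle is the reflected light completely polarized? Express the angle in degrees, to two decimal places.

Reversing the direction swaps n₁ and n₂, so tan θ_B' = 1/tan θ_B and θ_B' = 90° − θ_B.
Hence θ_B' = 90° − 56.47° = 33.53°.

θ_B' ≈ 33.53°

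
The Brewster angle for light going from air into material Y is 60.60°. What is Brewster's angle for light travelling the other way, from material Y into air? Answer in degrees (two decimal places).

θ_B' ≈ 29.40°

tan θ_B' = n₁/n₂ = 1/tan θ_B, so θ_B' = 90° − θ_B.
θ_B' = 90° − 60.60° = 29.40°.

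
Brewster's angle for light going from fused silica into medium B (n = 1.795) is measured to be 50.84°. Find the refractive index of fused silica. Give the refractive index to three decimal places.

n ≈ 1.462

At Brewster's angle, tan θ_B = n₂/n₁ with n₁ on the incident side (fused silica) and n₂ on the transmitted side (medium B).
n₁ = n₂ / tan θ_B = 1.795 / tan 50.84° = 1.462.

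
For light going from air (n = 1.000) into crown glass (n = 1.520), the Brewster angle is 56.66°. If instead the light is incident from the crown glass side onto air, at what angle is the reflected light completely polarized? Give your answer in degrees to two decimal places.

θ_B' ≈ 33.34°

Reversing the direction swaps n₁ and n₂, so tan θ_B' = 1/tan θ_B and θ_B' = 90° − θ_B.
Hence θ_B' = 90° − 56.66° = 33.34°.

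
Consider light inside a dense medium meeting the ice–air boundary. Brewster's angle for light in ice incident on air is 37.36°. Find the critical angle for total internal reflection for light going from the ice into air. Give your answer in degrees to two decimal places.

tan θ_B = n₂/n₁ = tan 37.36° = 0.7635.
Total internal reflection: sin θ_c = n₂/n₁ = 0.7635.
θ_c = arcsin(0.7635) = 49.77°.

θ_c ≈ 49.77°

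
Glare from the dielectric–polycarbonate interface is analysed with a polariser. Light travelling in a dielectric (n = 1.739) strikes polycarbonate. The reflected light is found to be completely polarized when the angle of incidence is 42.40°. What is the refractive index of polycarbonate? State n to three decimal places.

n ≈ 1.588

Brewster's law: tan θ_B = n₂/n₁ (light incident in a dielectric, refracted into polycarbonate).
n₂ = n₁ tan θ_B = 1.739 × tan 42.40° = 1.588.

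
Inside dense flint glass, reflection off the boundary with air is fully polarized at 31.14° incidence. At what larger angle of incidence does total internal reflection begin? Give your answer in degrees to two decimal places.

n₂/n₁ = tan 31.14° = 0.6042; the critical angle satisfies sin θ_c = n₂/n₁.
θ_c = arcsin(0.6042) = 37.17°.

θ_c ≈ 37.17°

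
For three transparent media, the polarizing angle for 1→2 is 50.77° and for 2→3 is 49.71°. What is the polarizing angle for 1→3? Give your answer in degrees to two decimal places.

θ_B ≈ 55.31°

n₂/n₁ = tan 50.77° = 1.2248 and n₃/n₂ = tan 49.71° = 1.1796.
So n₃/n₁ = (n₂/n₁)(n₃/n₂) = 1.2248 × 1.1796 = 1.4448.
θ_B(1→3) = arctan(1.4448) = 55.31°.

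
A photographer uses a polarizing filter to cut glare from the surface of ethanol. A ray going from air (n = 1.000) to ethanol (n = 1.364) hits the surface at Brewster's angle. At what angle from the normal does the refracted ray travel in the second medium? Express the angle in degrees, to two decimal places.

First find Brewster's angle: tan θ_B = 1.364/1.000 = 1.3640, giving θ_B = 53.75°.
At Brewster's angle the reflected and refracted rays are perpendicular, so θ_t = 90° − θ_B = 90° − 53.75° = 36.25°.

θ_t ≈ 36.25°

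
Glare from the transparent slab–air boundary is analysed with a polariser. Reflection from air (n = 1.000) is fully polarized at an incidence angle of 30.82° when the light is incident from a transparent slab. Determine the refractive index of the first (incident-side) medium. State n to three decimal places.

n ≈ 1.676

Full polarization of the reflected beam means tan θ_B = n₂/n₁, where n₁ is the incident medium (a transparent slab).
n₁ = n₂ / tan θ_B = 1.000 / tan 30.82° = 1.676.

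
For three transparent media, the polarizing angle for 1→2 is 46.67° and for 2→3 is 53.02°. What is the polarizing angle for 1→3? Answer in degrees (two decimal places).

Each Brewster angle gives a ratio: n₂/n₁ = tan 46.67° = 1.0601, n₃/n₂ = tan 53.02° = 1.3280.
Multiplying, n₃/n₁ = 1.0601 × 1.3280 = 1.4078, and θ_B(1→3) = arctan 1.4078 = 54.61°.

θ_B ≈ 54.61°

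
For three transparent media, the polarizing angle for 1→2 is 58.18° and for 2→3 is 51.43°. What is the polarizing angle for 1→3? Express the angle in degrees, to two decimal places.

Each Brewster angle gives a ratio: n₂/n₁ = tan 58.18° = 1.6116, n₃/n₂ = tan 51.43° = 1.2540.
Multiplying, n₃/n₁ = 1.6116 × 1.2540 = 2.0210, and θ_B(1→3) = arctan 2.0210 = 63.67°.

θ_B ≈ 63.67°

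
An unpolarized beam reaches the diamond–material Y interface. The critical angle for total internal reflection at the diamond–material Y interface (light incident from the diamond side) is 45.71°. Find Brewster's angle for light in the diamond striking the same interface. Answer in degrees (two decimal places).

θ_B ≈ 35.60°

At the critical angle sin θ_c = n₂/n₁, giving n₂/n₁ = sin 45.71° = 0.7158.
Then tan θ_B = n₂/n₁ = 0.7158, so θ_B = arctan 0.7158 = 35.60°.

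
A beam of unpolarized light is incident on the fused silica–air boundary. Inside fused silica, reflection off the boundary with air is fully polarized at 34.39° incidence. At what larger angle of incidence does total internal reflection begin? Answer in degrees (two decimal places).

From Brewster, n₂/n₁ = tan θ_B = tan 34.39° = 0.6845.
Then sin θ_c = n₂/n₁ = 0.6845, so θ_c = arcsin 0.6845 = 43.19°.

θ_c ≈ 43.19°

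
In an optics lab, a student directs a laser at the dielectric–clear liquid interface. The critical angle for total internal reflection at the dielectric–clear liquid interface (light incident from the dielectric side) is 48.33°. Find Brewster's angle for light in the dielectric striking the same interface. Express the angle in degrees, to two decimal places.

θ_B ≈ 36.76°

At the critical angle sin θ_c = n₂/n₁, giving n₂/n₁ = sin 48.33° = 0.7470.
Then tan θ_B = n₂/n₁ = 0.7470, so θ_B = arctan 0.7470 = 36.76°.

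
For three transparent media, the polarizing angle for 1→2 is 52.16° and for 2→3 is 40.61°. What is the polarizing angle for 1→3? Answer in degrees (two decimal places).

θ_B ≈ 47.82°

tan θ_B(1→2) = n₂/n₁ = tan 52.16° = 1.2873.
tan θ_B(2→3) = n₃/n₂ = tan 40.61° = 0.8574.
So n₃/n₁ = (n₂/n₁)(n₃/n₂) = 1.2873 × 0.8574 = 1.1038.
θ_B(1→3) = arctan(1.1038) = 47.82°.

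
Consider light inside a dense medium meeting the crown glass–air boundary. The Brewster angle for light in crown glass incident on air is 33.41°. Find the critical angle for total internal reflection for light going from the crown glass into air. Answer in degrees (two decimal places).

tan θ_B = n₂/n₁ = tan 33.41° = 0.6596.
Total internal reflection: sin θ_c = n₂/n₁ = 0.6596.
θ_c = arcsin(0.6596) = 41.27°.

θ_c ≈ 41.27°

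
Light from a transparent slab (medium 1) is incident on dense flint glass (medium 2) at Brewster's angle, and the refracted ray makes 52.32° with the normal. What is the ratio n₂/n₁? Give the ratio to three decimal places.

θ_B + θ_t = 90°, so θ_B = 90° − 52.32° = 37.68°.
tan θ_B = n₂/n₁, so n₂/n₁ = tan 37.68° = 0.772.

n₂/n₁ ≈ 0.772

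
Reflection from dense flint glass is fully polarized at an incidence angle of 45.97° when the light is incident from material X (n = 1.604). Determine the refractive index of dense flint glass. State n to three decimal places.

n ≈ 1.659

At the polarizing angle, tan θ_B = n₂/n₁ with n₁ on the incident side (material X) and n₂ on the transmitted side (dense flint glass).
n₂ = n₁ tan θ_B = 1.604 × tan 45.97° = 1.659.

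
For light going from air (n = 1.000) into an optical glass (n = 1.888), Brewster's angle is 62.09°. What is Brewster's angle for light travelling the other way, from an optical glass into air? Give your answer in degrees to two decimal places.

tan θ_B' = n₁/n₂ = 1/tan θ_B, so θ_B' = 90° − θ_B.
θ_B' = 90° − 62.09° = 27.91°.

θ_B' ≈ 27.91°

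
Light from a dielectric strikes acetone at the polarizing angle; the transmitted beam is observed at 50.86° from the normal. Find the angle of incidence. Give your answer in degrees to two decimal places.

At Brewster's angle the reflected and refracted rays are perpendicular, so θ_B + θ_t = 90°.
θ_B = 90° − 50.86° = 39.14°.

θ_B ≈ 39.14°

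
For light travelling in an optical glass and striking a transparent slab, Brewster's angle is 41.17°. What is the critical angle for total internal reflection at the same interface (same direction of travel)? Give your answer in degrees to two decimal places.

tan θ_B = n₂/n₁ = tan 41.17° = 0.8745.
Total internal reflection: sin θ_c = n₂/n₁ = 0.8745.
θ_c = arcsin(0.8745) = 60.99°.

θ_c ≈ 60.99°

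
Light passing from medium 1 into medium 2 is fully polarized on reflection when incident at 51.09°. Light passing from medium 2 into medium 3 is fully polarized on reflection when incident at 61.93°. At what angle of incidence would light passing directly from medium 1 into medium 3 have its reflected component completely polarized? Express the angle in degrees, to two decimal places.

Each Brewster angle gives a ratio: n₂/n₁ = tan 51.09° = 1.2389, n₃/n₂ = tan 61.93° = 1.8752.
Multiplying, n₃/n₁ = 1.2389 × 1.8752 = 2.3231, and θ_B(1→3) = arctan 2.3231 = 66.71°.

θ_B ≈ 66.71°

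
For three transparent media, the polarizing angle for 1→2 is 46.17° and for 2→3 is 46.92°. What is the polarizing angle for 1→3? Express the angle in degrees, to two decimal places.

n₂/n₁ = tan 46.17° = 1.0417 and n₃/n₂ = tan 46.92° = 1.0694.
n₃/n₁ = 1.1140. Then tan θ_B(1→3) = n₃/n₁, so θ_B(1→3) = arctan(1.1140) = 48.09°.

θ_B ≈ 48.09°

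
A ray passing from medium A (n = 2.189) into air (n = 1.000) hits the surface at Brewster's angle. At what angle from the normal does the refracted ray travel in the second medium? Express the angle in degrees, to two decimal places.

θ_B = arctan(n₂/n₁) = arctan(1.000/2.189) = 24.55°.
The refracted ray is perpendicular to the reflected ray, so θ_t = 90° − θ_B = 65.45°.

θ_t ≈ 65.45°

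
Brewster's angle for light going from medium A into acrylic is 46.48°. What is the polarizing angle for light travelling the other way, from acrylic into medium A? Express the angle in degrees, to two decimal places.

tan θ_B' = n₁/n₂ = 1/tan θ_B, so θ_B' = 90° − θ_B.
θ_B' = 90° − 46.48° = 43.52°.

θ_B' ≈ 43.52°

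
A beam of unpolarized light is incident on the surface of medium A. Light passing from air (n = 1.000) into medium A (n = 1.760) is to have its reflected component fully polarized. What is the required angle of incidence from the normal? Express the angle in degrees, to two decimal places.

tan θ_B = n₂/n₁ = 1.760/1.000 = 1.7600.
θ_B = arctan(1.7600) = 60.40°.

θ_B ≈ 60.40°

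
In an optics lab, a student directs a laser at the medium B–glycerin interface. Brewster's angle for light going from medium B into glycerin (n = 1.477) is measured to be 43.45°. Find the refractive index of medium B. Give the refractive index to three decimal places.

n ≈ 1.559

Brewster's law: tan θ_B = n₂/n₁ (light incident in medium B, refracted into glycerin).
n₁ = n₂ / tan θ_B = 1.477 / tan 43.45° = 1.559.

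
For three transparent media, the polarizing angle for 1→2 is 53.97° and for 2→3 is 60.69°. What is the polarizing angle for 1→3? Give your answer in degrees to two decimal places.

θ_B ≈ 67.79°

tan θ_B(1→2) = n₂/n₁ = tan 53.97° = 1.3749.
tan θ_B(2→3) = n₃/n₂ = tan 60.69° = 1.7813.
So n₃/n₁ = (n₂/n₁)(n₃/n₂) = 1.3749 × 1.7813 = 2.4490.
θ_B(1→3) = arctan(2.4490) = 67.79°.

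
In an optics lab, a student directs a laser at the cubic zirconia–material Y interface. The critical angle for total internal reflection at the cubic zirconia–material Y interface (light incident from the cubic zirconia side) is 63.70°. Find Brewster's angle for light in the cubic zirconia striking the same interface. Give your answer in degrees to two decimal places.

sin θ_c = n₂/n₁, so n₂/n₁ = sin 63.70° = 0.8965.
Brewster: tan θ_B = n₂/n₁ = 0.8965.
θ_B = arctan(0.8965) = 41.88°.

θ_B ≈ 41.88°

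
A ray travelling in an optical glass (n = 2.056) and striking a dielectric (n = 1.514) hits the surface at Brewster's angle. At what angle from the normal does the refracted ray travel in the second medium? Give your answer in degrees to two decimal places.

θ_t ≈ 53.63°

θ_B = arctan(n₂/n₁) = arctan(1.514/2.056) = 36.37°.
Since θ_B + θ_t = 90° at Brewster incidence, θ_t = 90° − 36.37° = 53.63°.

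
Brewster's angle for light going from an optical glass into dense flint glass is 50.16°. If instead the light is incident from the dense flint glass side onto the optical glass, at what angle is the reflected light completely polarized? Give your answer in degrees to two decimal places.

Reversing the direction swaps n₁ and n₂, so tan θ_B' = 1/tan θ_B and θ_B' = 90° − θ_B.
Hence θ_B' = 90° − 50.16° = 39.84°.

θ_B' ≈ 39.84°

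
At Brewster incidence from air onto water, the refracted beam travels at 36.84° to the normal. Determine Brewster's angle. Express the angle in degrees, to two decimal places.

Since the reflected and refracted rays are at right angles at the polarizing angle, θ_B + θ_t = 90°.
So θ_B = 90° − θ_t = 90° − 36.84° = 53.16°.

θ_B ≈ 53.16°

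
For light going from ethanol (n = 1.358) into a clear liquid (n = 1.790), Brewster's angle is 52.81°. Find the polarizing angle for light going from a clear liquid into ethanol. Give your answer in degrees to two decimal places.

The two Brewster angles are complementary: θ_B' = 90° − θ_B = 90° − 52.81° = 37.19°.

θ_B' ≈ 37.19°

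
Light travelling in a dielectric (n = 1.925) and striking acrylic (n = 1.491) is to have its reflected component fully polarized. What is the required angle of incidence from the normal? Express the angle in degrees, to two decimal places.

At Brewster's angle the reflected and refracted rays are perpendicular, which with Snell's law gives tan θ_B = n₂/n₁.
Brewster's condition: tan θ_B = n₂/n₁ = 1.491/1.925 = 0.7745.
So θ_B = arctan 0.7745 = 37.76°.

θ_B ≈ 37.76°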